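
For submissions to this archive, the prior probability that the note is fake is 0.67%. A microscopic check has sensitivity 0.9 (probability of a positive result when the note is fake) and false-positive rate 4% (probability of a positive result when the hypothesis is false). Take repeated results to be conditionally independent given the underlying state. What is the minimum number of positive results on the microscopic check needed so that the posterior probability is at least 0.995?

Prior odds = 0.0067/0.9933 = 67/9933.
Likelihood ratio of a positive result = 0.9/0.04 = 22.5.
Target odds: 0.995 ÷ 0.005 = 199.
Require 22.5ⁿ ≥ 199 ÷ (67/9933) = 1976667/67.
22.5³ = 11390.625 falls short of 1976667/67 but 22.5⁴ = 256289.0625 reaches it, so n = 4.

4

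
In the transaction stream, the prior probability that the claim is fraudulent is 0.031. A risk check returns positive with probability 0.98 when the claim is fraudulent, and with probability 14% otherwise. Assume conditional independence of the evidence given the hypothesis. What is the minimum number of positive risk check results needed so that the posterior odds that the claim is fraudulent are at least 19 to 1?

Prior odds: 0.031 ÷ 0.969 = 31/969.
Likelihood ratio of a positive result = 0.98/0.14 = 7.
Target odds = 19.
Need (31/969) × 7ⁿ ≥ 19, i.e. 7ⁿ ≥ 18411/31.
7³ = 343 falls short of 18411/31 but 7⁴ = 2401 reaches it, so n = 4.

4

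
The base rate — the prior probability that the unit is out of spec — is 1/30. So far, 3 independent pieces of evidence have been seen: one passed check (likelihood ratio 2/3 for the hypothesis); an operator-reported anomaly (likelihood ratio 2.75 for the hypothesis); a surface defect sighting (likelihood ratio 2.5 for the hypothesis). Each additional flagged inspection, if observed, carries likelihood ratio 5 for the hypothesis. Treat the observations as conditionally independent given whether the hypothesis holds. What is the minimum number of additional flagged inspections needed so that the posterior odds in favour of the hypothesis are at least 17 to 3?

3

Prior odds = (1/30)/(29/30) = 1/29.
Combined Bayes factor of the evidence already in hand = (2/3) × 2.75 × 2.5 = 55/12.
Odds after that evidence = (1/29) × 55/12 = 55/348.
Target odds = 17/3.
Need 5ⁿ ≥ 17/3 ÷ (55/348) = 1972/55.
5² = 25 falls short of 1972/55 but 5³ = 125 reaches it, so n = 3.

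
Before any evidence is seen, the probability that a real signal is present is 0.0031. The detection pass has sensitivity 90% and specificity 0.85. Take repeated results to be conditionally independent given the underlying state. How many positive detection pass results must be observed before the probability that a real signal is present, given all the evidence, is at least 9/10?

5

Prior odds: 0.0031 ÷ 0.9969 = 31/9969.
False-positive rate = 1 − 0.85 = 0.15; likelihood ratio of a positive = 0.9/0.15 = 6.
Target posterior odds = 0.9/0.1 = 9.
Require 6ⁿ ≥ 9 ÷ (31/9969) = 89721/31.
6⁴ = 1296 falls short of 89721/31 but 6⁵ = 7776 reaches it, so n = 5.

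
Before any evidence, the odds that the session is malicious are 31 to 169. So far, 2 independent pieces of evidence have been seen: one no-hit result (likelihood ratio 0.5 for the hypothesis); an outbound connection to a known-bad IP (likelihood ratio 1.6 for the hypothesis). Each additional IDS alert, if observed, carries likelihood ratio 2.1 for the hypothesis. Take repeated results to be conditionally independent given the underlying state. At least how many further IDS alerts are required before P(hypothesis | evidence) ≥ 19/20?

Prior odds = 31/169.
Combined Bayes factor of the evidence already in hand = 0.5 × 1.6 = 0.8.
Odds after that evidence = (31/169) × 0.8 = 124/845.
Target odds = 0.95/0.05 = 19.
Need 2.1ⁿ ≥ 19 ÷ (124/845) = 16055/124.
2.1⁶ = 85766121/1000000 falls short of 16055/124 but 2.1⁷ ≈180.109 reaches it, so n = 7.

7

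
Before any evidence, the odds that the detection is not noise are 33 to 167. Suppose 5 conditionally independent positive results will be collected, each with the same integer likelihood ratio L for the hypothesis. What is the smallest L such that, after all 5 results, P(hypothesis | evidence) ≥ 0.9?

Prior odds = 33/167.
Target odds = 0.9/0.1 = 9.
Need L⁵ ≥ 9 ÷ (33/167) = 501/11.
2⁵ = 32 < 501/11 ≤ 243 = 3⁵, so L = 3.

3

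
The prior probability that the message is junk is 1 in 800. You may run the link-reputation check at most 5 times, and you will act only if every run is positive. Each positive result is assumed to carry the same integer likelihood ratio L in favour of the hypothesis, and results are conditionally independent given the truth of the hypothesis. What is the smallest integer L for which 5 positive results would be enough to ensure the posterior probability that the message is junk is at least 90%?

Prior odds = 0.00125/0.99875 = 1/799.
Target odds = 0.9/0.1 = 9.
Need L⁵ ≥ 9 ÷ (1/799) = 7191.
5⁵ = 3125 < 7191 ≤ 7776 = 6⁵, so L = 6.

6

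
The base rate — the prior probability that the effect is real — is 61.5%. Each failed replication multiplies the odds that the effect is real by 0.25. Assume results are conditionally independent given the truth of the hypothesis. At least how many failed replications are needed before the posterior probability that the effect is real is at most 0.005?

Prior odds = 0.615/0.385 = 123/77.
Likelihood ratio per failed replication = 0.25.
Target posterior odds = 0.005/0.995 = 1/199.
Need (123/77) × 0.25ⁿ ≤ 1/199, i.e. 0.25ⁿ ≤ 77/24477.
0.25⁴ = 0.00390625 is still above 77/24477 but 0.25⁵ = 1/1024 is at or below it, so n = 5.

5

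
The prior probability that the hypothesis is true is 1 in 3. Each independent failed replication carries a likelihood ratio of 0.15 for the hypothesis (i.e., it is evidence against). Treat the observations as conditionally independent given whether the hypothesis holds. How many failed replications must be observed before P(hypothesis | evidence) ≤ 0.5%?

3

Prior odds: (1/3) ÷ (2/3) = 0.5.
Likelihood ratio per failed replication = 0.15.
Target posterior odds = 0.005/0.995 = 1/199.
Need 0.5 × 0.15ⁿ ≤ 1/199, i.e. 0.15ⁿ ≤ 2/199.
0.15² = 0.0225 is still above 2/199 but 0.15³ = 0.003375 is at or below it, so n = 3.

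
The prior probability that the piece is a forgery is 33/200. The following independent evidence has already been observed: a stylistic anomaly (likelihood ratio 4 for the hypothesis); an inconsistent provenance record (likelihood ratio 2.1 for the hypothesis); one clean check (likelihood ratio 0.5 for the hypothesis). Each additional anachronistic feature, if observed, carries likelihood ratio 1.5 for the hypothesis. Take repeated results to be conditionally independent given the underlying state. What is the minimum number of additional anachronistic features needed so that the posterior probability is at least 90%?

6

Prior odds = 0.165/0.835 = 33/167.
Combined Bayes factor of the evidence already in hand = 4 × 2.1 × 0.5 = 4.2.
Odds after that evidence = (33/167) × 4.2 = 693/835.
Target odds = 0.9/0.1 = 9.
Need 1.5ⁿ ≥ 9 ÷ (693/835) = 835/77.
1.5⁵ = 7.59375 falls short of 835/77 but 1.5⁶ = 11.390625 reaches it, so n = 6.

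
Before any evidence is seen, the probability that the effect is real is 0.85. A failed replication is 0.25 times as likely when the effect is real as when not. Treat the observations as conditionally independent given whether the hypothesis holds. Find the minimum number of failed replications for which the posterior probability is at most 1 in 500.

6

Prior odds = 0.85/0.15 = 17/3.
Likelihood ratio per failed replication = 0.25.
Target posterior odds = 0.002/0.998 = 1/499.
Need (17/3) × 0.25ⁿ ≤ 1/499, i.e. 0.25ⁿ ≤ 3/8483.
0.25⁵ = 1/1024 is still above 3/8483 but 0.25⁶ = 1/4096 is at or below it, so n = 6.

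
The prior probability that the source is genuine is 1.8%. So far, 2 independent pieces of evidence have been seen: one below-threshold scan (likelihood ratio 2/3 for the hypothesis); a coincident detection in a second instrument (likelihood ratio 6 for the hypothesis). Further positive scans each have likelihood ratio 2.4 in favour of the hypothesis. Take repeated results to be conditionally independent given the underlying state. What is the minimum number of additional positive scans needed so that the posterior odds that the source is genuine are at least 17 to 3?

Prior odds = 0.018/0.982 = 9/491.
Combined Bayes factor of the evidence already in hand = (2/3) × 6 = 4.
Odds after that evidence = (9/491) × 4 = 36/491.
Target odds = 17/3.
Need 2.4ⁿ ≥ 17/3 ÷ (36/491) = 8347/108.
2.4⁴ = 33.1776 falls short of 8347/108 but 2.4⁵ = 79.62624 reaches it, so n = 5.

5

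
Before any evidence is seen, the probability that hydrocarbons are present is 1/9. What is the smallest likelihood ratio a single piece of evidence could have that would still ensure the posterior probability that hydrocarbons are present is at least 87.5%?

56

Prior odds = (1/9)/(8/9) = 0.125.
Target odds = 0.875/0.125 = 7.
Required Bayes factor = 7 ÷ 0.125 = 56.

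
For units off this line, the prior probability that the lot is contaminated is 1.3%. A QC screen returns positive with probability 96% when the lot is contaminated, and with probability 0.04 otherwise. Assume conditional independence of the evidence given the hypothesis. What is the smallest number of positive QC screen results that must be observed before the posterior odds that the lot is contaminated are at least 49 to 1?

Prior odds = 0.013/0.987 = 13/987.
Likelihood ratio of a positive result = 0.96/0.04 = 24.
Target odds = 49.
Require 24ⁿ ≥ 49 ÷ (13/987) = 48363/13.
24² = 576 falls short of 48363/13 but 24³ = 13824 reaches it, so n = 3.

3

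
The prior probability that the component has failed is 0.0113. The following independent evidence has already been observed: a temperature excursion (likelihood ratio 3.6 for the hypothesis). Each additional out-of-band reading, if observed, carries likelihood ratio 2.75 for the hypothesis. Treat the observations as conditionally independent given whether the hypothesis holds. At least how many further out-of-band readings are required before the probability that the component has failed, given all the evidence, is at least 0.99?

Prior odds = 0.0113/0.9887 = 113/9887.
Bayes factor of the evidence already in hand = 3.6.
Odds after that evidence = (113/9887) × 3.6 = 2034/49435.
Target odds = 0.99/0.01 = 99.
Need 2.75ⁿ ≥ 99 ÷ (2034/49435) = 543785/226.
2.75⁷ = 19487171/16384 falls short of 543785/226 but 2.75⁸ = 214358881/65536 reaches it, so n = 8.

8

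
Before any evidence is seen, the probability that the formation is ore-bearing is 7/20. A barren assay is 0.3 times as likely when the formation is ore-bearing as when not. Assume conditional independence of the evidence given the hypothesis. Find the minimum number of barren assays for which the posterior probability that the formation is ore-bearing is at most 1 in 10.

2

Prior odds: 0.35 ÷ 0.65 = 7/13.
Likelihood ratio per barren assay = 0.3.
Target posterior odds = 0.1/0.9 = 1/9.
Require 0.3ⁿ ≤ 1/9 ÷ (7/13) = 13/63.
0.3¹ = 0.3 is still above 13/63 but 0.3² = 0.09 is at or below it, so n = 2.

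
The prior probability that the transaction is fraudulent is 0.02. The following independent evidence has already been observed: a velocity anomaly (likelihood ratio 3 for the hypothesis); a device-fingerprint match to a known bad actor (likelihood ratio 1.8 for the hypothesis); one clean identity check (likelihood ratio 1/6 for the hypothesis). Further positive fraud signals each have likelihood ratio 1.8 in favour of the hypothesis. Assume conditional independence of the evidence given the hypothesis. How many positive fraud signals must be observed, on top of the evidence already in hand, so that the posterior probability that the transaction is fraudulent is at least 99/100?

Prior odds = 0.02/0.98 = 1/49.
Combined Bayes factor of the evidence already in hand = 3 × 1.8 × (1/6) = 0.9.
Odds after that evidence = (1/49) × 0.9 = 9/490.
Target odds = 0.99/0.01 = 99.
Need 1.8ⁿ ≥ 99 ÷ (9/490) = 5390.
1.8¹⁴ ≈3748.13 falls short of 5390 but 1.8¹⁵ ≈6746.64 reaches it, so n = 15.

15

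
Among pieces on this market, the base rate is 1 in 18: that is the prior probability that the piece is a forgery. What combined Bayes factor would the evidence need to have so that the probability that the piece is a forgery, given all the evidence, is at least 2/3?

Prior odds = (1/18)/(17/18) = 1/17.
Target odds = (2/3)/(1/3) = 2.
Required Bayes factor = 2 ÷ (1/17) = 34.

34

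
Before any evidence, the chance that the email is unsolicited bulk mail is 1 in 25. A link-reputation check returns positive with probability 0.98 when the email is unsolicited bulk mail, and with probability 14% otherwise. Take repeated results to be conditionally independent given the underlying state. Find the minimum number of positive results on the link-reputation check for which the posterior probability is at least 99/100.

4

Prior odds = 0.04/0.96 = 1/24.
Likelihood ratio of a positive result = 0.98/0.14 = 7.
Target odds: 0.99 ÷ 0.01 = 99.
Need (1/24) × 7ⁿ ≥ 99, i.e. 7ⁿ ≥ 2376.
7³ = 343 falls short of 2376 but 7⁴ = 2401 reaches it, so n = 4.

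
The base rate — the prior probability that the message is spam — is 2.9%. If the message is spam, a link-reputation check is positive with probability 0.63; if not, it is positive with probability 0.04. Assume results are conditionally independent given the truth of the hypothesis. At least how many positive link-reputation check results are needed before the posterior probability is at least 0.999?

4

Prior odds = 0.029/0.971 = 29/971.
Likelihood ratio of a positive = 0.63/0.04 = 15.75.
Target odds: 0.999 ÷ 0.001 = 999.
Need (29/971) × 15.75ⁿ ≥ 999, i.e. 15.75ⁿ ≥ 970029/29.
15.75³ = 3906.984375 falls short of 970029/29 but 15.75⁴ = 15752961/256 reaches it, so n = 4.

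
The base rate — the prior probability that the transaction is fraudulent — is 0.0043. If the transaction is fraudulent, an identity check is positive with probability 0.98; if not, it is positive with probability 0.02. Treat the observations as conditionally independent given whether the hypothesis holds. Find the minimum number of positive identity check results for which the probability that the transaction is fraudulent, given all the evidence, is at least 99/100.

3

Prior odds = 0.0043/0.9957 = 43/9957.
Likelihood ratio of a positive = 0.98/0.02 = 49.
Target odds: 0.99 ÷ 0.01 = 99.
Require 49ⁿ ≥ 99 ÷ (43/9957) = 985743/43.
49² = 2401 falls short of 985743/43 but 49³ = 117649 reaches it, so n = 3.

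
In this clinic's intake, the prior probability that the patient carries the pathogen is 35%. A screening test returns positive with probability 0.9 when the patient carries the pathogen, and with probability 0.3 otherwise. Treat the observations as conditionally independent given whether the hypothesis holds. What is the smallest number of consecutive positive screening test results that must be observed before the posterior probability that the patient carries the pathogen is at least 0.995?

Prior odds = 0.35/0.65 = 7/13.
Likelihood ratio of a positive result = 0.9/0.3 = 3.
Target odds: 0.995 ÷ 0.005 = 199.
Need (7/13) × 3ⁿ ≥ 199, i.e. 3ⁿ ≥ 2587/7.
3⁵ = 243 falls short of 2587/7 but 3⁶ = 729 reaches it, so n = 6.

6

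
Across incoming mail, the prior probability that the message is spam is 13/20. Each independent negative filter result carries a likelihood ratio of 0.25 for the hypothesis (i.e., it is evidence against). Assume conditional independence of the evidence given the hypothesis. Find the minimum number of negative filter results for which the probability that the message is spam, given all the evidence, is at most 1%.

Prior odds: 0.65 ÷ 0.35 = 13/7.
Likelihood ratio per negative filter result = 0.25.
Target posterior odds = 0.01/0.99 = 1/99.
Need (13/7) × 0.25ⁿ ≤ 1/99, i.e. 0.25ⁿ ≤ 7/1287.
0.25³ = 0.015625 is still above 7/1287 but 0.25⁴ = 0.00390625 is at or below it, so n = 4.

4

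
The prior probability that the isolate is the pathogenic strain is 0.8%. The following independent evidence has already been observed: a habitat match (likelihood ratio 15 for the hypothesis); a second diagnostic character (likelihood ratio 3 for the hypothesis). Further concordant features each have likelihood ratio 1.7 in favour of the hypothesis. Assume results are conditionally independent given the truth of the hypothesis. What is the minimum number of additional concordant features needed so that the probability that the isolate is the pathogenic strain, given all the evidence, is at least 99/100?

Prior odds = 0.008/0.992 = 1/124.
Combined Bayes factor of the evidence already in hand = 15 × 3 = 45.
Odds after that evidence = (1/124) × 45 = 45/124.
Target odds = 0.99/0.01 = 99.
Need 1.7ⁿ ≥ 99 ÷ (45/124) = 272.8.
1.7¹⁰ ≈201.599 falls short of 272.8 but 1.7¹¹ ≈342.719 reaches it, so n = 11.

11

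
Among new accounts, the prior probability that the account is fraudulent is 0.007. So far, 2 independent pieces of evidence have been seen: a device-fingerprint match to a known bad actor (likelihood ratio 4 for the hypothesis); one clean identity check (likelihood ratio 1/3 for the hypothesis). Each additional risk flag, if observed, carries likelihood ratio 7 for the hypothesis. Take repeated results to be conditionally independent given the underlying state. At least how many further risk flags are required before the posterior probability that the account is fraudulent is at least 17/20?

Prior odds = 0.007/0.993 = 7/993.
Combined Bayes factor of the evidence already in hand = 4 × (1/3) = 4/3.
Odds after that evidence = (7/993) × 4/3 = 28/2979.
Target odds = 0.85/0.15 = 17/3.
Need 7ⁿ ≥ 17/3 ÷ (28/2979) = 16881/28.
7³ = 343 falls short of 16881/28 but 7⁴ = 2401 reaches it, so n = 4.

4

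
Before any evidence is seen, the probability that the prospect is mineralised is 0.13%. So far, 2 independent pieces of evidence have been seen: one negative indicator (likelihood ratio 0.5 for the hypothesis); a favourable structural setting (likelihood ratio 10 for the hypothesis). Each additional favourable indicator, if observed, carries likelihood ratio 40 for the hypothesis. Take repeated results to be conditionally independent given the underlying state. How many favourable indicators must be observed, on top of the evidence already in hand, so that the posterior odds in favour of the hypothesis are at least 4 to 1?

Prior odds = 0.0013/0.9987 = 13/9987.
Combined Bayes factor of the evidence already in hand = 0.5 × 10 = 5.
Odds after that evidence = (13/9987) × 5 = 65/9987.
Target odds = 4.
Need 40ⁿ ≥ 4 ÷ (65/9987) = 39948/65.
40¹ = 40 falls short of 39948/65 but 40² = 1600 reaches it, so n = 2.

2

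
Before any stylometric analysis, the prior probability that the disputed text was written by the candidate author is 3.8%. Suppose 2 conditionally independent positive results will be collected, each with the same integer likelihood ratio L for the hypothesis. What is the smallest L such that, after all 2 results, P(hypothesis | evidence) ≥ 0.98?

36

Prior odds = 0.038/0.962 = 19/481.
Target odds = 0.98/0.02 = 49.
Need L² ≥ 49 ÷ (19/481) = 23569/19.
35² = 1225 < 23569/19 ≤ 1296 = 36², so L = 36.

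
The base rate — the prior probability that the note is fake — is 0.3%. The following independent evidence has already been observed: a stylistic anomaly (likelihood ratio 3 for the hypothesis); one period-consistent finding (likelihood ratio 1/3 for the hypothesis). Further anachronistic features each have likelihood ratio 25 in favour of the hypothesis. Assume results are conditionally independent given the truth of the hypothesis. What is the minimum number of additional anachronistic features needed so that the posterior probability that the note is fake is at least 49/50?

Prior odds = 0.003/0.997 = 3/997.
Combined Bayes factor of the evidence already in hand = 3 × (1/3) = 1.
Odds after that evidence = (3/997) × 1 = 3/997.
Target odds = 0.98/0.02 = 49.
Need 25ⁿ ≥ 49 ÷ (3/997) = 48853/3.
25³ = 15625 falls short of 48853/3 but 25⁴ = 390625 reaches it, so n = 4.

4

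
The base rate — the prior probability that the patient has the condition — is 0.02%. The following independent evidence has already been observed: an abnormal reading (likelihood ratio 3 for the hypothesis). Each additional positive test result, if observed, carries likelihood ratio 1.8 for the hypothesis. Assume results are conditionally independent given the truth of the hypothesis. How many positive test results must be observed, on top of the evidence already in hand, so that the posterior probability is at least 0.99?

Prior odds = 0.0002/0.9998 = 1/4999.
Bayes factor of the evidence already in hand = 3.
Odds after that evidence = (1/4999) × 3 = 3/4999.
Target odds = 0.99/0.01 = 99.
Need 1.8ⁿ ≥ 99 ÷ (3/4999) = 164967.
1.8²⁰ ≈127482 falls short of 164967 but 1.8²¹ ≈229468 reaches it, so n = 21.

21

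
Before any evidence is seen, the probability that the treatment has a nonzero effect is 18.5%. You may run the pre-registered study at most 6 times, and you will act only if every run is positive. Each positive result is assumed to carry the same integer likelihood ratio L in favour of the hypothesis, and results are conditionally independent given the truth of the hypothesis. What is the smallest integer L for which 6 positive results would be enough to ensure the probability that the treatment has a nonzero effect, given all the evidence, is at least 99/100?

3

Prior odds = 0.185/0.815 = 37/163.
Target odds = 0.99/0.01 = 99.
Need L⁶ ≥ 99 ÷ (37/163) = 16137/37.
2⁶ = 64 < 16137/37 ≤ 729 = 3⁶, so L = 3.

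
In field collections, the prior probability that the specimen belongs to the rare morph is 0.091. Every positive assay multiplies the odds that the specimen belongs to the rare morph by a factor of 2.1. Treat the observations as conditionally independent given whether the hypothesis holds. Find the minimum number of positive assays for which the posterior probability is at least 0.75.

5

Prior odds: 0.091 ÷ 0.909 = 91/909.
Likelihood ratio per positive assay = 2.1.
Target posterior odds = 0.75/0.25 = 3.
Need (91/909) × 2.1ⁿ ≥ 3, i.e. 2.1ⁿ ≥ 2727/91.
2.1⁴ = 19.4481 falls short of 2727/91 but 2.1⁵ = 4084101/100000 reaches it, so n = 5.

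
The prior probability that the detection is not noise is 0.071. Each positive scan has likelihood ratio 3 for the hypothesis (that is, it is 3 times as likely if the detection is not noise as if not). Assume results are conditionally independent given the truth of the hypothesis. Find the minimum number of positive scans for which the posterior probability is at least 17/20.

4

Prior odds = 0.071/0.929 = 71/929.
Likelihood ratio per positive scan = 3.
Target posterior odds = 0.85/0.15 = 17/3.
Need (71/929) × 3ⁿ ≥ 17/3, i.e. 3ⁿ ≥ 15793/213.
3³ = 27 falls short of 15793/213 but 3⁴ = 81 reaches it, so n = 4.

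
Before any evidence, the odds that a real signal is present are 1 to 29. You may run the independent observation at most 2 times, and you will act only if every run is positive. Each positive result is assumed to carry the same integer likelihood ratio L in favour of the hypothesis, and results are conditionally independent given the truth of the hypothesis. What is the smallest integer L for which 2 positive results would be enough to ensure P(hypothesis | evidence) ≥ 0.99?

54

Prior odds = 1/29.
Target odds = 0.99/0.01 = 99.
Need L² ≥ 99 ÷ (1/29) = 2871.
53² = 2809 < 2871 ≤ 2916 = 54², so L = 54.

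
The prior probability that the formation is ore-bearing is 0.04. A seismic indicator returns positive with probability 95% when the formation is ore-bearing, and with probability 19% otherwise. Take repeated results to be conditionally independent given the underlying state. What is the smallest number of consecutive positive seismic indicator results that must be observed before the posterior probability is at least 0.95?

Prior odds = 0.04/0.96 = 1/24.
Likelihood ratio of a positive result = 0.95/0.19 = 5.
Target odds: 0.95 ÷ 0.05 = 19.
Need (1/24) × 5ⁿ ≥ 19, i.e. 5ⁿ ≥ 456.
5³ = 125 falls short of 456 but 5⁴ = 625 reaches it, so n = 4.

4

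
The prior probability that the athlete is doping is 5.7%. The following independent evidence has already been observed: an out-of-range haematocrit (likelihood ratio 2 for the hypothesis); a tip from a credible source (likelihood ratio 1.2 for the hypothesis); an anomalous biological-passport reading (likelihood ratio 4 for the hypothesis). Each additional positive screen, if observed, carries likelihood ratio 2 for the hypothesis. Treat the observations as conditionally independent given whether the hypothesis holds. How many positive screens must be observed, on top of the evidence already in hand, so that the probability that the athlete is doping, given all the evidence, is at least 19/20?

6

Prior odds = 0.057/0.943 = 57/943.
Combined Bayes factor of the evidence already in hand = 2 × 1.2 × 4 = 9.6.
Odds after that evidence = (57/943) × 9.6 = 2736/4715.
Target odds = 0.95/0.05 = 19.
Need 2ⁿ ≥ 19 ÷ (2736/4715) = 4715/144.
2⁵ = 32 falls short of 4715/144 but 2⁶ = 64 reaches it, so n = 6.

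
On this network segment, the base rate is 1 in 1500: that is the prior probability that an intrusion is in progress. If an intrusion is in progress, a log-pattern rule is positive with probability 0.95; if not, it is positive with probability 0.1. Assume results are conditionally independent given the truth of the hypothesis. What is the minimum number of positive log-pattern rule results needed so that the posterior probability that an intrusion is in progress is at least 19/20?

5

Prior odds: (1/1500) ÷ (1499/1500) = 1/1499.
Likelihood ratio of a positive = 0.95/0.1 = 9.5.
Target posterior odds = 0.95/0.05 = 19.
Need (1/1499) × 9.5ⁿ ≥ 19, i.e. 9.5ⁿ ≥ 28481.
9.5⁴ = 8145.0625 falls short of 28481 but 9.5⁵ = 77378.09375 reaches it, so n = 5.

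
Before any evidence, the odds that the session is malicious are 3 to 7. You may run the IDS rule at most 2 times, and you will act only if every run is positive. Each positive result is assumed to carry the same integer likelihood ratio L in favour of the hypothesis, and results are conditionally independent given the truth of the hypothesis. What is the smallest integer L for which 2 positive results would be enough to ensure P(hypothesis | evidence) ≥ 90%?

5

Prior odds = 3/7.
Target odds = 0.9/0.1 = 9.
Need L² ≥ 9 ÷ (3/7) = 21.
4² = 16 < 21 ≤ 25 = 5², so L = 5.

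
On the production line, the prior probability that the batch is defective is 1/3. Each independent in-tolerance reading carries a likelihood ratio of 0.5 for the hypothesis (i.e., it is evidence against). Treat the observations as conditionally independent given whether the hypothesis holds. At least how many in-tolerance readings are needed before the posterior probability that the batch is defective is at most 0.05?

4

Prior odds = (1/3)/(2/3) = 0.5.
Likelihood ratio per in-tolerance reading = 0.5.
Target posterior odds = 0.05/0.95 = 1/19.
Need 0.5 × 0.5ⁿ ≤ 1/19, i.e. 0.5ⁿ ≤ 2/19.
0.5³ = 0.125 is still above 2/19 but 0.5⁴ = 0.0625 is at or below it, so n = 4.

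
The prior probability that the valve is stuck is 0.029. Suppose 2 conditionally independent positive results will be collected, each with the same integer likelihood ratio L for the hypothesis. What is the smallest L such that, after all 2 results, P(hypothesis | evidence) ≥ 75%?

11

Prior odds = 0.029/0.971 = 29/971.
Target odds = 0.75/0.25 = 3.
Need L² ≥ 3 ÷ (29/971) = 2913/29.
10² = 100 < 2913/29 ≤ 121 = 11², so L = 11.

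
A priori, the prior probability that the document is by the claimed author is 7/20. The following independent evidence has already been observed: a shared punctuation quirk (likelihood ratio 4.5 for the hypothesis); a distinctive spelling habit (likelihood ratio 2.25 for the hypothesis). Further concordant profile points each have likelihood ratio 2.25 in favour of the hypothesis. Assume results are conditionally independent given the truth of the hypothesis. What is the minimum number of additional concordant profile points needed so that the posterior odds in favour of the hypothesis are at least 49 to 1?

Prior odds = 0.35/0.65 = 7/13.
Combined Bayes factor of the evidence already in hand = 4.5 × 2.25 = 10.125.
Odds after that evidence = (7/13) × 10.125 = 567/104.
Target odds = 49.
Need 2.25ⁿ ≥ 49 ÷ (567/104) = 728/81.
2.25² = 5.0625 falls short of 728/81 but 2.25³ = 11.390625 reaches it, so n = 3.

3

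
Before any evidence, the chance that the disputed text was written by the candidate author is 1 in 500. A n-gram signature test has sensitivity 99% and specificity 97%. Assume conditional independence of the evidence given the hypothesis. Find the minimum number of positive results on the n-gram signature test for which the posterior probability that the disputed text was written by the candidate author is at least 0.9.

3

Prior odds = 0.002/0.998 = 1/499.
False-positive rate = 1 − 0.97 = 0.03; likelihood ratio of a positive = 0.99/0.03 = 33.
Target posterior odds = 0.9/0.1 = 9.
Need (1/499) × 33ⁿ ≥ 9, i.e. 33ⁿ ≥ 4491.
33² = 1089 falls short of 4491 but 33³ = 35937 reaches it, so n = 3.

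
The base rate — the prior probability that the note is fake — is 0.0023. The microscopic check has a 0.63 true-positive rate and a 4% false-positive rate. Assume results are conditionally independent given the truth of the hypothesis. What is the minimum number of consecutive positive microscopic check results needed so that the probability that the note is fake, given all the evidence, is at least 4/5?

Prior odds: 0.0023 ÷ 0.9977 = 23/9977.
Likelihood ratio of a positive result = 0.63/0.04 = 15.75.
Target posterior odds = 0.8/0.2 = 4.
Require 15.75ⁿ ≥ 4 ÷ (23/9977) = 39908/23.
15.75² = 248.0625 falls short of 39908/23 but 15.75³ = 3906.984375 reaches it, so n = 3.

3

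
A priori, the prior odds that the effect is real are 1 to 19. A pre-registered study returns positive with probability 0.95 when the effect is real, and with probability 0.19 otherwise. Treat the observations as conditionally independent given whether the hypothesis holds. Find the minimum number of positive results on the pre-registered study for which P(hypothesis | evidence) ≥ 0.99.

5

Prior odds = 1/19.
Likelihood ratio of a positive result = 0.95/0.19 = 5.
Target posterior odds = 0.99/0.01 = 99.
Need (1/19) × 5ⁿ ≥ 99, i.e. 5ⁿ ≥ 1881.
5⁴ = 625 falls short of 1881 but 5⁵ = 3125 reaches it, so n = 5.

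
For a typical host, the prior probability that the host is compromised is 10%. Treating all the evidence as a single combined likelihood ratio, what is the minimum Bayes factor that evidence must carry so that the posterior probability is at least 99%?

Prior odds = 0.1/0.9 = 1/9.
Target odds = 0.99/0.01 = 99.
Required Bayes factor = 99 ÷ (1/9) = 891.

891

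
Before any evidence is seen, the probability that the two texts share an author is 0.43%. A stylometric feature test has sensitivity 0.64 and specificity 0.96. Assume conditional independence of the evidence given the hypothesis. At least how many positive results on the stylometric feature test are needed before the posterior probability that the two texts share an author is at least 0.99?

Prior odds = 0.0043/0.9957 = 43/9957.
False-positive rate = 1 − 0.96 = 0.04; likelihood ratio of a positive = 0.64/0.04 = 16.
Target posterior odds = 0.99/0.01 = 99.
Require 16ⁿ ≥ 99 ÷ (43/9957) = 985743/43.
16³ = 4096 falls short of 985743/43 but 16⁴ = 65536 reaches it, so n = 4.

4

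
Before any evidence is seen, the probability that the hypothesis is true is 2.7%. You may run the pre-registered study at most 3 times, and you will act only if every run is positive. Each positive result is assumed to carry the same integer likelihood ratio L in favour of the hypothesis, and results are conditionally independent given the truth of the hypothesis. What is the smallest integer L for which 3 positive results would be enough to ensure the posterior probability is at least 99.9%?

34

Prior odds = 0.027/0.973 = 27/973.
Target odds = 0.999/0.001 = 999.
Need L³ ≥ 999 ÷ (27/973) = 36001.
33³ = 35937 < 36001 ≤ 39304 = 34³, so L = 34.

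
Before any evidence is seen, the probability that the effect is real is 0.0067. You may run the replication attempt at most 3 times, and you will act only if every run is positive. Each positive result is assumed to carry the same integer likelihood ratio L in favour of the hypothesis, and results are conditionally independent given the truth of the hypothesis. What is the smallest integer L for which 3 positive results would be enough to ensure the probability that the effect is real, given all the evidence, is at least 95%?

Prior odds = 0.0067/0.9933 = 67/9933.
Target odds = 0.95/0.05 = 19.
Need L³ ≥ 19 ÷ (67/9933) = 188727/67.
14³ = 2744 < 188727/67 ≤ 3375 = 15³, so L = 15.

15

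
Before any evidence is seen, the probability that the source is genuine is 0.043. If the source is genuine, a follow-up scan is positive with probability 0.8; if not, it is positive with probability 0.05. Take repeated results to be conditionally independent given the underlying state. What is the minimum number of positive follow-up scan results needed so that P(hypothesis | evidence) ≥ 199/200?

Prior odds = 0.043/0.957 = 43/957.
Likelihood ratio of a positive = 0.8/0.05 = 16.
Target odds: 0.995 ÷ 0.005 = 199.
Require 16ⁿ ≥ 199 ÷ (43/957) = 190443/43.
16³ = 4096 falls short of 190443/43 but 16⁴ = 65536 reaches it, so n = 4.

4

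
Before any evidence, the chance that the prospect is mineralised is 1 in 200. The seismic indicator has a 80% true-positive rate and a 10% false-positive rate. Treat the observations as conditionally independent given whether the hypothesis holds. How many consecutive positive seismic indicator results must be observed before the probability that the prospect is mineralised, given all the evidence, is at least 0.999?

6

Prior odds = 0.005/0.995 = 1/199.
Likelihood ratio of a positive result = 0.8/0.1 = 8.
Target posterior odds = 0.999/0.001 = 999.
Need (1/199) × 8ⁿ ≥ 999, i.e. 8ⁿ ≥ 198801.
8⁵ = 32768 falls short of 198801 but 8⁶ = 262144 reaches it, so n = 6.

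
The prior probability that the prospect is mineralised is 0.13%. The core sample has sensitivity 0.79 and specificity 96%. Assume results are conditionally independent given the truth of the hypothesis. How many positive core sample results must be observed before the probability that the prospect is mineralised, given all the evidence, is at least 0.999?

Prior odds: 0.0013 ÷ 0.9987 = 13/9987.
False-positive rate = 1 − 0.96 = 0.04; likelihood ratio of a positive = 0.79/0.04 = 19.75.
Target posterior odds = 0.999/0.001 = 999.
Require 19.75ⁿ ≥ 999 ÷ (13/9987) = 9977013/13.
19.75⁴ = 38950081/256 falls short of 9977013/13 but 19.75⁵ ≈3.00494e+06 reaches it, so n = 5.

5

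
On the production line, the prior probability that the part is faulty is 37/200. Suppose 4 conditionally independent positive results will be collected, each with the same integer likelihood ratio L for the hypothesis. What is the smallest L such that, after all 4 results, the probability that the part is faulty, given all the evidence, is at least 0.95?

4

Prior odds = 0.185/0.815 = 37/163.
Target odds = 0.95/0.05 = 19.
Need L⁴ ≥ 19 ÷ (37/163) = 3097/37.
3⁴ = 81 < 3097/37 ≤ 256 = 4⁴, so L = 4.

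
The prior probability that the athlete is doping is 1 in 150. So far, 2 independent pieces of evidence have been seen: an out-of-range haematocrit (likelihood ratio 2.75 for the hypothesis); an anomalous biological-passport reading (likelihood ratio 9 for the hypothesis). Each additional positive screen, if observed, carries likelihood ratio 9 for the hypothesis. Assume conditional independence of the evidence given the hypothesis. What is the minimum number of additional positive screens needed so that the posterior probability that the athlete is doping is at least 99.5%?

Prior odds = (1/150)/(149/150) = 1/149.
Combined Bayes factor of the evidence already in hand = 2.75 × 9 = 24.75.
Odds after that evidence = (1/149) × 24.75 = 99/596.
Target odds = 0.995/0.005 = 199.
Need 9ⁿ ≥ 199 ÷ (99/596) = 118604/99.
9³ = 729 falls short of 118604/99 but 9⁴ = 6561 reaches it, so n = 4.

4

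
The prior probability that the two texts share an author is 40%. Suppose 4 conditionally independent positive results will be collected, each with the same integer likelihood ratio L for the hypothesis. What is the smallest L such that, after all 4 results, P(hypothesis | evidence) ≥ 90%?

Prior odds = 0.4/0.6 = 2/3.
Target odds = 0.9/0.1 = 9.
Need L⁴ ≥ 9 ÷ (2/3) = 13.5.
1⁴ = 1 < 13.5 ≤ 16 = 2⁴, so L = 2.

2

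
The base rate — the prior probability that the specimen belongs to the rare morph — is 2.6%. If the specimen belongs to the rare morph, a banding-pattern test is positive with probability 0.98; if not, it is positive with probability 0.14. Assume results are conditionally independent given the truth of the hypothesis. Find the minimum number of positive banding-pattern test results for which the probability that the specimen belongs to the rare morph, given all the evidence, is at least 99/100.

Prior odds = 0.026/0.974 = 13/487.
Likelihood ratio of a positive = 0.98/0.14 = 7.
Target posterior odds = 0.99/0.01 = 99.
Need (13/487) × 7ⁿ ≥ 99, i.e. 7ⁿ ≥ 48213/13.
7⁴ = 2401 falls short of 48213/13 but 7⁵ = 16807 reaches it, so n = 5.

5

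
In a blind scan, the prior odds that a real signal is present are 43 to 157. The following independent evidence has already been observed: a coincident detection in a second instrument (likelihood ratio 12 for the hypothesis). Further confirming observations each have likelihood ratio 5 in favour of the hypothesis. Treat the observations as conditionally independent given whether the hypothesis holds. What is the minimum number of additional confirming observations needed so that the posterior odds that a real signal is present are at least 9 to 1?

Prior odds = 43/157.
Bayes factor of the evidence already in hand = 12.
Odds after that evidence = (43/157) × 12 = 516/157.
Target odds = 9.
Need 5ⁿ ≥ 9 ÷ (516/157) = 471/172.
5¹ = 5, which meets the required 471/172; so n = 1.

1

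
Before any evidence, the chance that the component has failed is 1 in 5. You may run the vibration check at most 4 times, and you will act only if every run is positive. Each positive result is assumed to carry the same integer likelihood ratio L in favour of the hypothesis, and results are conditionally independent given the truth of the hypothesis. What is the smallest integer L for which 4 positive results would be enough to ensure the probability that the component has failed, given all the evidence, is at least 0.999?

Prior odds = 0.2/0.8 = 0.25.
Target odds = 0.999/0.001 = 999.
Need L⁴ ≥ 999 ÷ 0.25 = 3996.
7⁴ = 2401 < 3996 ≤ 4096 = 8⁴, so L = 8.

8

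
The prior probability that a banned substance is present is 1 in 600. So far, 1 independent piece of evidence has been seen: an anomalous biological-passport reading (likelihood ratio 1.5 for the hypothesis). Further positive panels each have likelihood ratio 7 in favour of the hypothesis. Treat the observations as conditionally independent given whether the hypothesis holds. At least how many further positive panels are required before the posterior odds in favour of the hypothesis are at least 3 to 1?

Prior odds = (1/600)/(599/600) = 1/599.
Bayes factor of the evidence already in hand = 1.5.
Odds after that evidence = (1/599) × 1.5 = 3/1198.
Target odds = 3.
Need 7ⁿ ≥ 3 ÷ (3/1198) = 1198.
7³ = 343 falls short of 1198 but 7⁴ = 2401 reaches it, so n = 4.

4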